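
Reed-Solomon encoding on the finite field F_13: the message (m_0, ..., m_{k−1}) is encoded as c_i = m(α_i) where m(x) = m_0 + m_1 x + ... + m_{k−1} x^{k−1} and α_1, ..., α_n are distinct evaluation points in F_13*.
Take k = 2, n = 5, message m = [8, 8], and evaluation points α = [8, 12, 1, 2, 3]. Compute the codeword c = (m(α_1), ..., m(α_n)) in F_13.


c = [7, 0, 3, 11, 6]

Message polynomial: m(x) = 8 + 8·x (mod 13).
For each evaluation point α_i, compute m(α_i) mod 13:
  α_1 = 8: Horner steps 8 → 7, so m(8) = 7.
  α_2 = 12: Horner steps 8 → 0, so m(12) = 0.
  α_3 = 1: Horner steps 8 → 3, so m(1) = 3.
  α_4 = 2: Horner steps 8 → 11, so m(2) = 11.
  α_5 = 3: Horner steps 8 → 6, so m(3) = 6.
Codeword c = [7, 0, 3, 11, 6] ∈ F_13^5.


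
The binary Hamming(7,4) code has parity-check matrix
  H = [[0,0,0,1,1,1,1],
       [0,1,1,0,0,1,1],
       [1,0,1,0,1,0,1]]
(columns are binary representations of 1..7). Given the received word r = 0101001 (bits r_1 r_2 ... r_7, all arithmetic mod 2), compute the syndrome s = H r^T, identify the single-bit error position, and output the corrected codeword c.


s = (0, 0, 1)^T, error position = 1, corrected codeword c = 1101001

Compute s = H r^T mod 2 one row at a time:
  s_1 = 1 + 0 + 0 + 1 = 2 ≡ 0 (mod 2).
  s_2 = 1 + 0 + 0 + 1 = 2 ≡ 0 (mod 2).
  s_3 = 0 + 0 + 0 + 1 = 1 ≡ 1 (mod 2).
s = (0, 0, 1)^T — this equals column 1 of H (binary 001), so error is at position 1.
Correct: flip bit 1 of r = 0101001 to get c = 1101001.


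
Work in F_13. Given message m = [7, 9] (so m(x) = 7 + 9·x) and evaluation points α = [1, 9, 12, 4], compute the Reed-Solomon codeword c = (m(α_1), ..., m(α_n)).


c = [3, 10, 11, 4]

Message polynomial: m(x) = 7 + 9·x (mod 13).
For each evaluation point α_i, compute m(α_i) mod 13:
  α_1 = 1: Horner steps 9 → 3, so m(1) = 3.
  α_2 = 9: Horner steps 9 → 10, so m(9) = 10.
  α_3 = 12: Horner steps 9 → 11, so m(12) = 11.
  α_4 = 4: Horner steps 9 → 4, so m(4) = 4.
Codeword c = [3, 10, 11, 4] ∈ F_13^4.


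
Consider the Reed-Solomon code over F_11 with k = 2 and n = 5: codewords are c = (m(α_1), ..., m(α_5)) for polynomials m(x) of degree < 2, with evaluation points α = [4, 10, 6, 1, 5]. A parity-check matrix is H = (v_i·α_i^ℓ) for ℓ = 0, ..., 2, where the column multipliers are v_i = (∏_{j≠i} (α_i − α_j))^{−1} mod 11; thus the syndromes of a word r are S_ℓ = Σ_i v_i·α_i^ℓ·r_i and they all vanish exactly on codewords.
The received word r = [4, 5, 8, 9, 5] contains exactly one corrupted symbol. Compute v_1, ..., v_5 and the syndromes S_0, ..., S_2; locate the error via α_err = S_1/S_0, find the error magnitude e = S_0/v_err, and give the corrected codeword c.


S = (6, 8, 7), error at position 5, error magnitude e = 10, c = [4, 5, 8, 9, 6].

Step 1: column multipliers v_i = (∏_{j≠i}(α_i − α_j))^{−1} mod 11.
  i = 1 (α = 4): (4−10)(4−6)(4−1)(4−5) = (−6)·(−2)·3·(−1) = −36 ≡ 8, so v_1 = 8^{−1} = 7 (mod 11).
  i = 2 (α = 10): (10−4)(10−6)(10−1)(10−5) = 6·4·9·5 = 1080 ≡ 2, so v_2 = 2^{−1} = 6 (mod 11).
  i = 3 (α = 6): (6−4)(6−10)(6−1)(6−5) = 2·(−4)·5·1 = −40 ≡ 4, so v_3 = 4^{−1} = 3 (mod 11).
  i = 4 (α = 1): (1−4)(1−10)(1−6)(1−5) = (−3)·(−9)·(−5)·(−4) = 540 ≡ 1, so v_4 = 1^{−1} = 1 (mod 11).
  i = 5 (α = 5): (5−4)(5−10)(5−6)(5−1) = 1·(−5)·(−1)·4 = 20 ≡ 9, so v_5 = 9^{−1} = 5 (mod 11).
  v = [7, 6, 3, 1, 5].
Step 2: syndromes of r = [4, 5, 8, 9, 5] (all sums mod 11).
  S_0 = Σ v_i r_i = 7·4 + 6·5 + 3·8 + 1·9 + 5·5 = 116 ≡ 6.
  S_1 = Σ v_i α_i r_i = 7·4·4 + 6·10·5 + 3·6·8 + 1·1·9 + 5·5·5 = 690 ≡ 8.
  α_i^2 mod 11 = [5, 1, 3, 1, 3].
  S_2 = Σ v_i α_i^2 r_i = 7·5·4 + 6·1·5 + 3·3·8 + 1·1·9 + 5·3·5 = 326 ≡ 7.
  S = (6, 8, 7) ≠ 0, so r is not a codeword (an error is present).
Step 3: locate the error. For a single error e at position i, S_ℓ = v_i·e·α_i^ℓ, so α_err = S_1/S_0.
  S_0^{−1} = 6^{−1} = 2 (mod 11), so α_err = 8·2 = 16 ≡ 5 = α_5. Error position i = 5.
  Consistency check: S_2/S_1 = 7·7 = 49 ≡ 5 = α_err ✓ (single-error assumption holds).
Step 4: error magnitude e = S_0/v_5 = S_0·∏_{j≠5}(α_5 − α_j) = 6·9 = 54 ≡ 10 (mod 11).
Step 5: correct position 5: c_5 = r_5 − e = 5 − 10 ≡ 6 (mod 11). Hence c = [4, 5, 8, 9, 6].
  Check: interpolating c through the α_i gives m(x) = 7 + 2·x (degree < 2) with m(α_i) = c_i for every i, so c is indeed a codeword.


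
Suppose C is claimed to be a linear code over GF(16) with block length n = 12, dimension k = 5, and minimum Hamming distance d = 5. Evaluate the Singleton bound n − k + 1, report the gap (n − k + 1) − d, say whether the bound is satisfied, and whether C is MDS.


Singleton RHS = n − k + 1 = 8, slack = 3, bound satisfied, not MDS.

Singleton bound: d ≤ n − k + 1.
Here n = 12, k = 5, so n − k + 1 = 8.
Given d = 5, check d ≤ 8: YES.
Slack = (n − k + 1) − d = 3.
The code is NOT MDS (slack = 3 > 0).
Description: the claimed parameters are [12, 5, 5]_16; such a code would be non-MDS.


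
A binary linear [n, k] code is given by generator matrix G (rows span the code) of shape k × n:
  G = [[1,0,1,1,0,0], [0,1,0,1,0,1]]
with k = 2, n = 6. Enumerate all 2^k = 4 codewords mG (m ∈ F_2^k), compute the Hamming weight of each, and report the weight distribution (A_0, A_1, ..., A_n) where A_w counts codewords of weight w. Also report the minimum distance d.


Weight distribution: A_0 = 1, A_3 = 2, A_4 = 1. Minimum distance d = 3.

Enumerate all 2^2 = 4 messages m ∈ F_2^2.
For each, compute codeword c = mG in F_2^6, then tally its weight.
  m = 00 → c = 000000, weight = 0.
  m = 10 → c = 101100, weight = 3.
  m = 01 → c = 010101, weight = 3.
  m = 11 → c = 111001, weight = 4.
Tally weights:
  weight 0: 1 codewords.
  weight 3: 2 codewords.
  weight 4: 1 codewords.
Minimum distance d = smallest w > 0 with A_w > 0 = 3.
Sanity: Σ A_w = 4 = 2^2 = 4 ✓.


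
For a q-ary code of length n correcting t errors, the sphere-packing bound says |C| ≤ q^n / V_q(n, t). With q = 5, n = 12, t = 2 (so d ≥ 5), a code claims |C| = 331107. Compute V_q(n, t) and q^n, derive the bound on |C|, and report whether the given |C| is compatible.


V_q(n, t) = 1105, q^n = 244140625, Hamming bound = 220941, |C| = 331107 > bound (violated).

Step 1: Compute V_q(n, t) = Σ_{j=0}^2 C(n, j) (q−1)^j.
  j = 0: C(12,0)·(4)^0 = 1·1 = 1.
  j = 1: C(12,1)·(4)^1 = 12·4 = 48.
  j = 2: C(12,2)·(4)^2 = 66·16 = 1056.
  V_q(n, t) = 1 + 48 + 1056 = 1105.
Step 2: q^n = 5^12 = 244140625.
Step 3: Hamming bound ⌊q^n / V_q(n,t)⌋ = ⌊244140625/1105⌋ = 220941.
Step 4: Compare |C| = 331107 to 220941: violated.
The claimed |C| lies above the Hamming bound, so no 5-ary code of length 12 with d ≥ 5 can have 331107 codewords.


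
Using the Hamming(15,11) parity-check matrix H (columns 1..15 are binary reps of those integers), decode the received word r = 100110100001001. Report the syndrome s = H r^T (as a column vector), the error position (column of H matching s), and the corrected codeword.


s = (0, 1, 0, 0)^T, error position = 4, corrected codeword c = 100010100001001

Compute s = H r^T mod 2 one row at a time:
  s_1 = 0 + 0 + 0 + 0 + 1 + 0 + 0 + 1 = 2 ≡ 0 (mod 2).
  s_2 = 1 + 1 + 0 + 1 + 1 + 0 + 0 + 1 = 5 ≡ 1 (mod 2).
  s_3 = 0 + 0 + 0 + 1 + 0 + 0 + 0 + 1 = 2 ≡ 0 (mod 2).
  s_4 = 1 + 0 + 1 + 1 + 0 + 0 + 0 + 1 = 4 ≡ 0 (mod 2).
s = (0, 1, 0, 0)^T — this equals column 4 of H (binary 0100), so error is at position 4.
Correct: flip bit 4 of r = 100110100001001 to get c = 100010100001001.


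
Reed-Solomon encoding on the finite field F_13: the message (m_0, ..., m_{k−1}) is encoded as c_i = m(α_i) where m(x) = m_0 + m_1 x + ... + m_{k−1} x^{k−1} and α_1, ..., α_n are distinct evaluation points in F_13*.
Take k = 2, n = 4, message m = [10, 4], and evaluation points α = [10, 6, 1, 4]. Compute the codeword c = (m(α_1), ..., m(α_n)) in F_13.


c = [11, 8, 1, 0]

Message polynomial: m(x) = 10 + 4·x (mod 13).
For each evaluation point α_i, compute m(α_i) mod 13:
  α_1 = 10: Horner steps 4 → 11, so m(10) = 11.
  α_2 = 6: Horner steps 4 → 8, so m(6) = 8.
  α_3 = 1: Horner steps 4 → 1, so m(1) = 1.
  α_4 = 4: Horner steps 4 → 0, so m(4) = 0.
Codeword c = [11, 8, 1, 0] ∈ F_13^4.


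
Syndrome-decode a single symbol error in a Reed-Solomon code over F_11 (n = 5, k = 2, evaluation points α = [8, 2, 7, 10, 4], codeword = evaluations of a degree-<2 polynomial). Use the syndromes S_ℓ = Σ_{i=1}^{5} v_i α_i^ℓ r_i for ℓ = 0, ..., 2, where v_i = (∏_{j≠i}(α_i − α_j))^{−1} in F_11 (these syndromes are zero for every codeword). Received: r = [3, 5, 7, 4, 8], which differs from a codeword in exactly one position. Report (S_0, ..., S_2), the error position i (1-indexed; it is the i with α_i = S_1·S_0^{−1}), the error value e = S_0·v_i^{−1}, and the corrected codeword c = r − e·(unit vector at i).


S = (10, 1, 10), error at position 4, error magnitude e = 9, c = [3, 5, 7, 6, 8].

Step 1: column multipliers v_i = (∏_{j≠i}(α_i − α_j))^{−1} mod 11.
  i = 1 (α = 8): (8−2)(8−7)(8−10)(8−4) = 6·1·(−2)·4 = −48 ≡ 7, so v_1 = 7^{−1} = 8 (mod 11).
  i = 2 (α = 2): (2−8)(2−7)(2−10)(2−4) = (−6)·(−5)·(−8)·(−2) = 480 ≡ 7, so v_2 = 7^{−1} = 8 (mod 11).
  i = 3 (α = 7): (7−8)(7−2)(7−10)(7−4) = (−1)·5·(−3)·3 = 45 ≡ 1, so v_3 = 1^{−1} = 1 (mod 11).
  i = 4 (α = 10): (10−8)(10−2)(10−7)(10−4) = 2·8·3·6 = 288 ≡ 2, so v_4 = 2^{−1} = 6 (mod 11).
  i = 5 (α = 4): (4−8)(4−2)(4−7)(4−10) = (−4)·2·(−3)·(−6) = −144 ≡ 10, so v_5 = 10^{−1} = 10 (mod 11).
  v = [8, 8, 1, 6, 10].
Step 2: syndromes of r = [3, 5, 7, 4, 8] (all sums mod 11).
  S_0 = Σ v_i r_i = 8·3 + 8·5 + 1·7 + 6·4 + 10·8 = 175 ≡ 10.
  S_1 = Σ v_i α_i r_i = 8·8·3 + 8·2·5 + 1·7·7 + 6·10·4 + 10·4·8 = 881 ≡ 1.
  α_i^2 mod 11 = [9, 4, 5, 1, 5].
  S_2 = Σ v_i α_i^2 r_i = 8·9·3 + 8·4·5 + 1·5·7 + 6·1·4 + 10·5·8 = 835 ≡ 10.
  S = (10, 1, 10) ≠ 0, so r is not a codeword (an error is present).
Step 3: locate the error. For a single error e at position i, S_ℓ = v_i·e·α_i^ℓ, so α_err = S_1/S_0.
  S_0^{−1} = 10^{−1} = 10 (mod 11), so α_err = 1·10 = 10 ≡ 10 = α_4. Error position i = 4.
  Consistency check: S_2/S_1 = 10·1 = 10 ≡ 10 = α_err ✓ (single-error assumption holds).
Step 4: error magnitude e = S_0/v_4 = S_0·∏_{j≠4}(α_4 − α_j) = 10·2 = 20 ≡ 9 (mod 11).
Step 5: correct position 4: c_4 = r_4 − e = 4 − 9 ≡ 6 (mod 11). Hence c = [3, 5, 7, 6, 8].
  Check: interpolating c through the α_i gives m(x) = 2 + 7·x (degree < 2) with m(α_i) = c_i for every i, so c is indeed a codeword.


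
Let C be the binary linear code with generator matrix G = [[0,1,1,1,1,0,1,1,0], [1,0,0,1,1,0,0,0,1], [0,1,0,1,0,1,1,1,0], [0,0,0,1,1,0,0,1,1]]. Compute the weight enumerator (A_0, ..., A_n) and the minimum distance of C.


Weight distribution: A_0 = 1, A_2 = 1, A_3 = 1, A_4 = 3, A_5 = 6, A_6 = 3, A_7 = 1. Minimum distance d = 2.

Enumerate all 2^4 = 16 messages m ∈ F_2^4.
For each, compute codeword c = mG in F_2^9, then tally its weight.
  m = 0000 → c = 000000000, weight = 0.
  m = 1000 → c = 011110110, weight = 6.
  m = 0100 → c = 100110001, weight = 4.
  m = 1100 → c = 111000111, weight = 6.
  m = 0010 → c = 010101110, weight = 5.
  m = 1010 → c = 001011000, weight = 3.
  m = 0110 → c = 110011111, weight = 7.
  m = 1110 → c = 101101001, weight = 5.
  m = 0001 → c = 000110011, weight = 4.
  m = 1001 → c = 011000101, weight = 4.
  m = 0101 → c = 100000010, weight = 2.
  m = 1101 → c = 111110100, weight = 6.
  m = 0011 → c = 010011101, weight = 5.
  m = 1011 → c = 001101011, weight = 5.
  m = 0111 → c = 110101100, weight = 5.
  m = 1111 → c = 101011010, weight = 5.
Tally weights:
  weight 0: 1 codewords.
  weight 2: 1 codewords.
  weight 3: 1 codewords.
  weight 4: 3 codewords.
  weight 5: 6 codewords.
  weight 6: 3 codewords.
  weight 7: 1 codewords.
Minimum distance d = smallest w > 0 with A_w > 0 = 2.
Sanity: Σ A_w = 16 = 2^4 = 16 ✓.


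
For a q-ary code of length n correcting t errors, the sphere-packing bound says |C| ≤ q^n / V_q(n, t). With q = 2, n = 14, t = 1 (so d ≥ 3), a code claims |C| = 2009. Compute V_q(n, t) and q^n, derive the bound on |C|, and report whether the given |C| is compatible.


V_q(n, t) = 15, q^n = 16384, Hamming bound = 1092, |C| = 2009 > bound (violated).

Step 1: Compute V_q(n, t) = Σ_{j=0}^1 C(n, j) (q−1)^j.
  j = 0: C(14,0)·(1)^0 = 1·1 = 1.
  j = 1: C(14,1)·(1)^1 = 14·1 = 14.
  V_q(n, t) = 1 + 14 = 15.
Step 2: q^n = 2^14 = 16384.
Step 3: Hamming bound ⌊q^n / V_q(n,t)⌋ = ⌊16384/15⌋ = 1092.
Step 4: Compare |C| = 2009 to 1092: violated.
The claimed |C| lies above the Hamming bound, so no 2-ary code of length 14 with d ≥ 3 can have 2009 codewords.


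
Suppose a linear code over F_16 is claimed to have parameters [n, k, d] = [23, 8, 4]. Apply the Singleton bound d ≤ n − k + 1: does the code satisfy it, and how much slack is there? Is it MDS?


Singleton RHS = n − k + 1 = 16, slack = 12, bound satisfied, not MDS.

Singleton bound: d ≤ n − k + 1.
Here n = 23, k = 8, so n − k + 1 = 16.
Given d = 4, check d ≤ 16: YES.
Slack = (n − k + 1) − d = 12.
The code is NOT MDS (slack = 12 > 0).
Description: the claimed parameters are [23, 8, 4]_16; such a code would be non-MDS.


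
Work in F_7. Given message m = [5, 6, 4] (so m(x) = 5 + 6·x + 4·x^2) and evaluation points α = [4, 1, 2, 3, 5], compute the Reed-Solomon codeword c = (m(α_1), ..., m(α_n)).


c = [2, 1, 5, 3, 2]

Message polynomial: m(x) = 5 + 6·x + 4·x^2 (mod 7).
For each evaluation point α_i, compute m(α_i) mod 7:
  α_1 = 4: Horner steps 4 → 1 → 2, so m(4) = 2.
  α_2 = 1: Horner steps 4 → 3 → 1, so m(1) = 1.
  α_3 = 2: Horner steps 4 → 0 → 5, so m(2) = 5.
  α_4 = 3: Horner steps 4 → 4 → 3, so m(3) = 3.
  α_5 = 5: Horner steps 4 → 5 → 2, so m(5) = 2.
Codeword c = [2, 1, 5, 3, 2] ∈ F_7^5.


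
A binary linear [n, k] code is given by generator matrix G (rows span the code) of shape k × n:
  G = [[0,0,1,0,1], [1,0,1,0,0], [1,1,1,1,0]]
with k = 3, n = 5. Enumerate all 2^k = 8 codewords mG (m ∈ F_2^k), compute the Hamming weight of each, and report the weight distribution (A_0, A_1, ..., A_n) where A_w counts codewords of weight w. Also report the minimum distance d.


Weight distribution: A_0 = 1, A_2 = 4, A_4 = 3. Minimum distance d = 2.

Enumerate all 2^3 = 8 messages m ∈ F_2^3.
For each, compute codeword c = mG in F_2^5, then tally its weight.
  m = 000 → c = 00000, weight = 0.
  m = 100 → c = 00101, weight = 2.
  m = 010 → c = 10100, weight = 2.
  m = 110 → c = 10001, weight = 2.
  m = 001 → c = 11110, weight = 4.
  m = 101 → c = 11011, weight = 4.
  m = 011 → c = 01010, weight = 2.
  m = 111 → c = 01111, weight = 4.
Tally weights:
  weight 0: 1 codewords.
  weight 2: 4 codewords.
  weight 4: 3 codewords.
Minimum distance d = smallest w > 0 with A_w > 0 = 2.
Sanity: Σ A_w = 8 = 2^3 = 8 ✓.


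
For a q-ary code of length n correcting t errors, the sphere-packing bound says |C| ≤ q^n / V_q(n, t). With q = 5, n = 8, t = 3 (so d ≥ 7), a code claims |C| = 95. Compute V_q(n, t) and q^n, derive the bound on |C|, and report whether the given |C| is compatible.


V_q(n, t) = 4065, q^n = 390625, Hamming bound = 96, |C| = 95 ≤ bound (satisfied).

Step 1: Compute V_q(n, t) = Σ_{j=0}^3 C(n, j) (q−1)^j.
  j = 0: C(8,0)·(4)^0 = 1·1 = 1.
  j = 1: C(8,1)·(4)^1 = 8·4 = 32.
  j = 2: C(8,2)·(4)^2 = 28·16 = 448.
  j = 3: C(8,3)·(4)^3 = 56·64 = 3584.
  V_q(n, t) = 1 + 32 + 448 + 3584 = 4065.
Step 2: q^n = 5^8 = 390625.
Step 3: Hamming bound ⌊q^n / V_q(n,t)⌋ = ⌊390625/4065⌋ = 96.
Step 4: Compare |C| = 95 to 96: satisfied.
The claimed |C| lies below the Hamming bound.


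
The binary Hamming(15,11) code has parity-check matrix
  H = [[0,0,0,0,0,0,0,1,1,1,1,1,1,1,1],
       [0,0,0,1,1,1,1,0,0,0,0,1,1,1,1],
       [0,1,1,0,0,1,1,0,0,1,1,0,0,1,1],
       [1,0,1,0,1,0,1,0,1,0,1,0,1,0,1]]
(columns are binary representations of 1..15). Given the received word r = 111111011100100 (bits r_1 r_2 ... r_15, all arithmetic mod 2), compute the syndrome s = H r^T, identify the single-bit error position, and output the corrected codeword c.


s = (0, 0, 0, 1)^T, error position = 1, corrected codeword c = 011111011100100

Compute s = H r^T mod 2 one row at a time:
  s_1 = 1 + 1 + 1 + 0 + 0 + 1 + 0 + 0 = 4 ≡ 0 (mod 2).
  s_2 = 1 + 1 + 1 + 0 + 0 + 1 + 0 + 0 = 4 ≡ 0 (mod 2).
  s_3 = 1 + 1 + 1 + 0 + 1 + 0 + 0 + 0 = 4 ≡ 0 (mod 2).
  s_4 = 1 + 1 + 1 + 0 + 1 + 0 + 1 + 0 = 5 ≡ 1 (mod 2).
s = (0, 0, 0, 1)^T — this equals column 1 of H (binary 0001), so error is at position 1.
Correct: flip bit 1 of r = 111111011100100 to get c = 011111011100100.


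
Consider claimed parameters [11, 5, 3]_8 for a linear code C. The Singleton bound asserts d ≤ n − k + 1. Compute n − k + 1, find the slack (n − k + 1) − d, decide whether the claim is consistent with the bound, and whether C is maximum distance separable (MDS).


Singleton RHS = n − k + 1 = 7, slack = 4, bound satisfied, not MDS.

Singleton bound: d ≤ n − k + 1.
Here n = 11, k = 5, so n − k + 1 = 7.
Given d = 3, check d ≤ 7: YES.
Slack = (n − k + 1) − d = 4.
The code is NOT MDS (slack = 4 > 0).
Description: the claimed parameters are [11, 5, 3]_8; such a code would be non-MDS.


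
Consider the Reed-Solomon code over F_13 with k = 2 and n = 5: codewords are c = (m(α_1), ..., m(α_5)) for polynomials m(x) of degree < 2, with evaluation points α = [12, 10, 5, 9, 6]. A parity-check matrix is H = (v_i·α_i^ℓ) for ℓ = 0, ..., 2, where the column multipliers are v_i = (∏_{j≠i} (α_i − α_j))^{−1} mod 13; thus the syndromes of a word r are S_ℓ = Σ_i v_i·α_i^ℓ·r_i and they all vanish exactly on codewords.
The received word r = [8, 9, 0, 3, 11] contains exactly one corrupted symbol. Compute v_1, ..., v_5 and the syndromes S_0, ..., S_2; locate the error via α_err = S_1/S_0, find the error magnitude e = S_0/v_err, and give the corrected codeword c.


S = (6, 4, 7), error at position 3, error magnitude e = 8, c = [8, 9, 5, 3, 11].

Step 1: column multipliers v_i = (∏_{j≠i}(α_i − α_j))^{−1} mod 13.
  i = 1 (α = 12): (12−10)(12−5)(12−9)(12−6) = 2·7·3·6 = 252 ≡ 5, so v_1 = 5^{−1} = 8 (mod 13).
  i = 2 (α = 10): (10−12)(10−5)(10−9)(10−6) = (−2)·5·1·4 = −40 ≡ 12, so v_2 = 12^{−1} = 12 (mod 13).
  i = 3 (α = 5): (5−12)(5−10)(5−9)(5−6) = (−7)·(−5)·(−4)·(−1) = 140 ≡ 10, so v_3 = 10^{−1} = 4 (mod 13).
  i = 4 (α = 9): (9−12)(9−10)(9−5)(9−6) = (−3)·(−1)·4·3 = 36 ≡ 10, so v_4 = 10^{−1} = 4 (mod 13).
  i = 5 (α = 6): (6−12)(6−10)(6−5)(6−9) = (−6)·(−4)·1·(−3) = −72 ≡ 6, so v_5 = 6^{−1} = 11 (mod 13).
  v = [8, 12, 4, 4, 11].
Step 2: syndromes of r = [8, 9, 0, 3, 11] (all sums mod 13).
  S_0 = Σ v_i r_i = 8·8 + 12·9 + 4·0 + 4·3 + 11·11 = 305 ≡ 6.
  S_1 = Σ v_i α_i r_i = 8·12·8 + 12·10·9 + 4·5·0 + 4·9·3 + 11·6·11 = 2682 ≡ 4.
  α_i^2 mod 13 = [1, 9, 12, 3, 10].
  S_2 = Σ v_i α_i^2 r_i = 8·1·8 + 12·9·9 + 4·12·0 + 4·3·3 + 11·10·11 = 2282 ≡ 7.
  S = (6, 4, 7) ≠ 0, so r is not a codeword (an error is present).
Step 3: locate the error. For a single error e at position i, S_ℓ = v_i·e·α_i^ℓ, so α_err = S_1/S_0.
  S_0^{−1} = 6^{−1} = 11 (mod 13), so α_err = 4·11 = 44 ≡ 5 = α_3. Error position i = 3.
  Consistency check: S_2/S_1 = 7·10 = 70 ≡ 5 = α_err ✓ (single-error assumption holds).
Step 4: error magnitude e = S_0/v_3 = S_0·∏_{j≠3}(α_3 − α_j) = 6·10 = 60 ≡ 8 (mod 13).
Step 5: correct position 3: c_3 = r_3 − e = 0 − 8 ≡ 5 (mod 13). Hence c = [8, 9, 5, 3, 11].
  Check: interpolating c through the α_i gives m(x) = 1 + 6·x (degree < 2) with m(α_i) = c_i for every i, so c is indeed a codeword.


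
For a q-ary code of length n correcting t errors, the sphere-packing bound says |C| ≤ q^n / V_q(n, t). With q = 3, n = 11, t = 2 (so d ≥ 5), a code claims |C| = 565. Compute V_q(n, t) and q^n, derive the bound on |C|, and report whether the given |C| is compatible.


V_q(n, t) = 243, q^n = 177147, Hamming bound = 729, |C| = 565 ≤ bound (satisfied).

Step 1: Compute V_q(n, t) = Σ_{j=0}^2 C(n, j) (q−1)^j.
  j = 0: C(11,0)·(2)^0 = 1·1 = 1.
  j = 1: C(11,1)·(2)^1 = 11·2 = 22.
  j = 2: C(11,2)·(2)^2 = 55·4 = 220.
  V_q(n, t) = 1 + 22 + 220 = 243.
Step 2: q^n = 3^11 = 177147.
Step 3: Hamming bound ⌊q^n / V_q(n,t)⌋ = ⌊177147/243⌋ = 729.
Step 4: Compare |C| = 565 to 729: satisfied.
The claimed |C| lies below the Hamming bound.


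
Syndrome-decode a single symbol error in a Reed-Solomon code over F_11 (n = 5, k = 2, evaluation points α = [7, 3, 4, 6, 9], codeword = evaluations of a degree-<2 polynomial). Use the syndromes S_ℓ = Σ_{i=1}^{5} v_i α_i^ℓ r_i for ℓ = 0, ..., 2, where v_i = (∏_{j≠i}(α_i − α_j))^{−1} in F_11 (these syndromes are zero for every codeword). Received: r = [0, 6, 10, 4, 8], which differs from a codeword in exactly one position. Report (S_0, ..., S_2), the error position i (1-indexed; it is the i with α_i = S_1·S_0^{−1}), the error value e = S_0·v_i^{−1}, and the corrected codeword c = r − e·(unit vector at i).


S = (9, 10, 5), error at position 4, error magnitude e = 8, c = [0, 6, 10, 7, 8].

Step 1: column multipliers v_i = (∏_{j≠i}(α_i − α_j))^{−1} mod 11.
  i = 1 (α = 7): (7−3)(7−4)(7−6)(7−9) = 4·3·1·(−2) = −24 ≡ 9, so v_1 = 9^{−1} = 5 (mod 11).
  i = 2 (α = 3): (3−7)(3−4)(3−6)(3−9) = (−4)·(−1)·(−3)·(−6) = 72 ≡ 6, so v_2 = 6^{−1} = 2 (mod 11).
  i = 3 (α = 4): (4−7)(4−3)(4−6)(4−9) = (−3)·1·(−2)·(−5) = −30 ≡ 3, so v_3 = 3^{−1} = 4 (mod 11).
  i = 4 (α = 6): (6−7)(6−3)(6−4)(6−9) = (−1)·3·2·(−3) = 18 ≡ 7, so v_4 = 7^{−1} = 8 (mod 11).
  i = 5 (α = 9): (9−7)(9−3)(9−4)(9−6) = 2·6·5·3 = 180 ≡ 4, so v_5 = 4^{−1} = 3 (mod 11).
  v = [5, 2, 4, 8, 3].
Step 2: syndromes of r = [0, 6, 10, 4, 8] (all sums mod 11).
  S_0 = Σ v_i r_i = 5·0 + 2·6 + 4·10 + 8·4 + 3·8 = 108 ≡ 9.
  S_1 = Σ v_i α_i r_i = 5·7·0 + 2·3·6 + 4·4·10 + 8·6·4 + 3·9·8 = 604 ≡ 10.
  α_i^2 mod 11 = [5, 9, 5, 3, 4].
  S_2 = Σ v_i α_i^2 r_i = 5·5·0 + 2·9·6 + 4·5·10 + 8·3·4 + 3·4·8 = 500 ≡ 5.
  S = (9, 10, 5) ≠ 0, so r is not a codeword (an error is present).
Step 3: locate the error. For a single error e at position i, S_ℓ = v_i·e·α_i^ℓ, so α_err = S_1/S_0.
  S_0^{−1} = 9^{−1} = 5 (mod 11), so α_err = 10·5 = 50 ≡ 6 = α_4. Error position i = 4.
  Consistency check: S_2/S_1 = 5·10 = 50 ≡ 6 = α_err ✓ (single-error assumption holds).
Step 4: error magnitude e = S_0/v_4 = S_0·∏_{j≠4}(α_4 − α_j) = 9·7 = 63 ≡ 8 (mod 11).
Step 5: correct position 4: c_4 = r_4 − e = 4 − 8 ≡ 7 (mod 11). Hence c = [0, 6, 10, 7, 8].
  Check: interpolating c through the α_i gives m(x) = 5 + 4·x (degree < 2) with m(α_i) = c_i for every i, so c is indeed a codeword.


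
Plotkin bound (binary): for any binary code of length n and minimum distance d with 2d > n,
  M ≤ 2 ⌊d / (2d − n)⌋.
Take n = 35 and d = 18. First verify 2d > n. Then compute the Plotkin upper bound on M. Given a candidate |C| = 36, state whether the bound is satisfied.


Plotkin bound M ≤ 36; given |C| = 36 ≤ bound (satisfied).

Check applicability: 2d = 36, n = 35.
2d − n = 1 > 0, so Plotkin applies.
Compute d/(2d−n) = 18/1 ≈ 18.0000.
⌊d/(2d−n)⌋ = 18.
Plotkin bound: M ≤ 2·18 = 36.
Given |C| = 36, check: satisfied.
This |C| is at the Plotkin bound.


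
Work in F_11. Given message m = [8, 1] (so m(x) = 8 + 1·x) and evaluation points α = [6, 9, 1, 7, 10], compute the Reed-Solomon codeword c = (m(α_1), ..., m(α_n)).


c = [3, 6, 9, 4, 7]

Message polynomial: m(x) = 8 + 1·x (mod 11).
For each evaluation point α_i, compute m(α_i) mod 11:
  α_1 = 6: Horner steps 1 → 3, so m(6) = 3.
  α_2 = 9: Horner steps 1 → 6, so m(9) = 6.
  α_3 = 1: Horner steps 1 → 9, so m(1) = 9.
  α_4 = 7: Horner steps 1 → 4, so m(7) = 4.
  α_5 = 10: Horner steps 1 → 7, so m(10) = 7.
Codeword c = [3, 6, 9, 4, 7] ∈ F_11^5.


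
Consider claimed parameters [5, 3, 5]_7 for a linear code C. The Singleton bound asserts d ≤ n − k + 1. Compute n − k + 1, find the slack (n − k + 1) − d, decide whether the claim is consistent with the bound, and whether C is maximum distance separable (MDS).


Singleton RHS = n − k + 1 = 3, slack = -2, bound violated (no such code; not MDS).

Singleton bound: d ≤ n − k + 1.
Here n = 5, k = 3, so n − k + 1 = 3.
Given d = 5, check d ≤ 3: NO.
Slack = (n − k + 1) − d = -2.
The slack is negative: d = 5 exceeds n − k + 1 = 3 by 2, so the Singleton bound is violated and no linear [5, 3, 5]_7 code can exist. In particular it is not MDS (MDS requires d = n − k + 1 exactly).
Description: the claimed parameters are [5, 3, 5]_7; such a code would be impossible (violates the Singleton bound).


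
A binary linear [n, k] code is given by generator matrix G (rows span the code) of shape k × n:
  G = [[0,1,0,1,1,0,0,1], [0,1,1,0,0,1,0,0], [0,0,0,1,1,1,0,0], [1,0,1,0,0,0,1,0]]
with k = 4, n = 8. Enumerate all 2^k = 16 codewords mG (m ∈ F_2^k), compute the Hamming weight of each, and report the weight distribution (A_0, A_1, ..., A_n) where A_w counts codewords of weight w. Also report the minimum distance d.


Weight distribution: A_0 = 1, A_2 = 1, A_3 = 5, A_4 = 3, A_5 = 2, A_6 = 3, A_7 = 1. Minimum distance d = 2.

Enumerate all 2^4 = 16 messages m ∈ F_2^4.
For each, compute codeword c = mG in F_2^8, then tally its weight.
  m = 0000 → c = 00000000, weight = 0.
  m = 1000 → c = 01011001, weight = 4.
  m = 0100 → c = 01100100, weight = 3.
  m = 1100 → c = 00111101, weight = 5.
  m = 0010 → c = 00011100, weight = 3.
  m = 1010 → c = 01000101, weight = 3.
  m = 0110 → c = 01111000, weight = 4.
  m = 1110 → c = 00100001, weight = 2.
  m = 0001 → c = 10100010, weight = 3.
  m = 1001 → c = 11111011, weight = 7.
  m = 0101 → c = 11000110, weight = 4.
  m = 1101 → c = 10011111, weight = 6.
  m = 0011 → c = 10111110, weight = 6.
  m = 1011 → c = 11100111, weight = 6.
  m = 0111 → c = 11011010, weight = 5.
  m = 1111 → c = 10000011, weight = 3.
Tally weights:
  weight 0: 1 codewords.
  weight 2: 1 codewords.
  weight 3: 5 codewords.
  weight 4: 3 codewords.
  weight 5: 2 codewords.
  weight 6: 3 codewords.
  weight 7: 1 codewords.
Minimum distance d = smallest w > 0 with A_w > 0 = 2.
Sanity: Σ A_w = 16 = 2^4 = 16 ✓.


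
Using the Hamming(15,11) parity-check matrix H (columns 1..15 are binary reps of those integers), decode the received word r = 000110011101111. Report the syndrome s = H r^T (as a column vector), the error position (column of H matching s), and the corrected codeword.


s = (1, 0, 1, 0)^T, error position = 10, corrected codeword c = 000110011001111

Compute s = H r^T mod 2 one row at a time:
  s_1 = 1 + 1 + 1 + 0 + 1 + 1 + 1 + 1 = 7 ≡ 1 (mod 2).
  s_2 = 1 + 1 + 0 + 0 + 1 + 1 + 1 + 1 = 6 ≡ 0 (mod 2).
  s_3 = 0 + 0 + 0 + 0 + 1 + 0 + 1 + 1 = 3 ≡ 1 (mod 2).
  s_4 = 0 + 0 + 1 + 0 + 1 + 0 + 1 + 1 = 4 ≡ 0 (mod 2).
s = (1, 0, 1, 0)^T — this equals column 10 of H (binary 1010), so error is at position 10.
Correct: flip bit 10 of r = 000110011101111 to get c = 000110011001111.


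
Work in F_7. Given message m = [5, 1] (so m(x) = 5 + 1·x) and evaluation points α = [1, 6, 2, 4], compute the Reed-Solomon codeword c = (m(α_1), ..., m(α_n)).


c = [6, 4, 0, 2]

Message polynomial: m(x) = 5 + 1·x (mod 7).
For each evaluation point α_i, compute m(α_i) mod 7:
  α_1 = 1: Horner steps 1 → 6, so m(1) = 6.
  α_2 = 6: Horner steps 1 → 4, so m(6) = 4.
  α_3 = 2: Horner steps 1 → 0, so m(2) = 0.
  α_4 = 4: Horner steps 1 → 2, so m(4) = 2.
Codeword c = [6, 4, 0, 2] ∈ F_7^4.


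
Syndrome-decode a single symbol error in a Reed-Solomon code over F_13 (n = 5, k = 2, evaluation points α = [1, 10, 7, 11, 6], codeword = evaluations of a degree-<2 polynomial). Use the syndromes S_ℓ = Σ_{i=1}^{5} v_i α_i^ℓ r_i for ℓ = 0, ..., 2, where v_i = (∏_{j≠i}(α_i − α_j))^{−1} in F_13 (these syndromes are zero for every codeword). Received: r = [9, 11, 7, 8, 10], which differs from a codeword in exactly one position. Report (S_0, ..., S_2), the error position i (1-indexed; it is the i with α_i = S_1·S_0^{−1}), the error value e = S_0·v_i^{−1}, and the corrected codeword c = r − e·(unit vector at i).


S = (4, 4, 4), error at position 1, error magnitude e = 10, c = [12, 11, 7, 8, 10].

Step 1: column multipliers v_i = (∏_{j≠i}(α_i − α_j))^{−1} mod 13.
  i = 1 (α = 1): (1−10)(1−7)(1−11)(1−6) = (−9)·(−6)·(−10)·(−5) = 2700 ≡ 9, so v_1 = 9^{−1} = 3 (mod 13).
  i = 2 (α = 10): (10−1)(10−7)(10−11)(10−6) = 9·3·(−1)·4 = −108 ≡ 9, so v_2 = 9^{−1} = 3 (mod 13).
  i = 3 (α = 7): (7−1)(7−10)(7−11)(7−6) = 6·(−3)·(−4)·1 = 72 ≡ 7, so v_3 = 7^{−1} = 2 (mod 13).
  i = 4 (α = 11): (11−1)(11−10)(11−7)(11−6) = 10·1·4·5 = 200 ≡ 5, so v_4 = 5^{−1} = 8 (mod 13).
  i = 5 (α = 6): (6−1)(6−10)(6−7)(6−11) = 5·(−4)·(−1)·(−5) = −100 ≡ 4, so v_5 = 4^{−1} = 10 (mod 13).
  v = [3, 3, 2, 8, 10].
Step 2: syndromes of r = [9, 11, 7, 8, 10] (all sums mod 13).
  S_0 = Σ v_i r_i = 3·9 + 3·11 + 2·7 + 8·8 + 10·10 = 238 ≡ 4.
  S_1 = Σ v_i α_i r_i = 3·1·9 + 3·10·11 + 2·7·7 + 8·11·8 + 10·6·10 = 1759 ≡ 4.
  α_i^2 mod 13 = [1, 9, 10, 4, 10].
  S_2 = Σ v_i α_i^2 r_i = 3·1·9 + 3·9·11 + 2·10·7 + 8·4·8 + 10·10·10 = 1720 ≡ 4.
  S = (4, 4, 4) ≠ 0, so r is not a codeword (an error is present).
Step 3: locate the error. For a single error e at position i, S_ℓ = v_i·e·α_i^ℓ, so α_err = S_1/S_0.
  S_0^{−1} = 4^{−1} = 10 (mod 13), so α_err = 4·10 = 40 ≡ 1 = α_1. Error position i = 1.
  Consistency check: S_2/S_1 = 4·10 = 40 ≡ 1 = α_err ✓ (single-error assumption holds).
Step 4: error magnitude e = S_0/v_1 = S_0·∏_{j≠1}(α_1 − α_j) = 4·9 = 36 ≡ 10 (mod 13).
Step 5: correct position 1: c_1 = r_1 − e = 9 − 10 ≡ 12 (mod 13). Hence c = [12, 11, 7, 8, 10].
  Check: interpolating c through the α_i gives m(x) = 2 + 10·x (degree < 2) with m(α_i) = c_i for every i, so c is indeed a codeword.


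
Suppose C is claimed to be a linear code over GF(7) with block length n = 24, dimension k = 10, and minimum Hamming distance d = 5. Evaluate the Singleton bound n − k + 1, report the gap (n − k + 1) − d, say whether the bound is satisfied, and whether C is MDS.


Singleton RHS = n − k + 1 = 15, slack = 10, bound satisfied, not MDS.

Singleton bound: d ≤ n − k + 1.
Here n = 24, k = 10, so n − k + 1 = 15.
Given d = 5, check d ≤ 15: YES.
Slack = (n − k + 1) − d = 10.
The code is NOT MDS (slack = 10 > 0).
Description: the claimed parameters are [24, 10, 5]_7; such a code would be non-MDS.


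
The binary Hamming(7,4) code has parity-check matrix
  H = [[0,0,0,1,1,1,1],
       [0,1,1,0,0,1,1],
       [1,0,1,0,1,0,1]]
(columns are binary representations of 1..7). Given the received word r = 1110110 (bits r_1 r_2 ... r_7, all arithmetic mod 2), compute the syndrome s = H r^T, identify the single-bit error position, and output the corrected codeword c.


s = (0, 1, 1)^T, error position = 3, corrected codeword c = 1100110

Compute s = H r^T mod 2 one row at a time:
  s_1 = 0 + 1 + 1 + 0 = 2 ≡ 0 (mod 2).
  s_2 = 1 + 1 + 1 + 0 = 3 ≡ 1 (mod 2).
  s_3 = 1 + 1 + 1 + 0 = 3 ≡ 1 (mod 2).
s = (0, 1, 1)^T — this equals column 3 of H (binary 011), so error is at position 3.
Correct: flip bit 3 of r = 1110110 to get c = 1100110.


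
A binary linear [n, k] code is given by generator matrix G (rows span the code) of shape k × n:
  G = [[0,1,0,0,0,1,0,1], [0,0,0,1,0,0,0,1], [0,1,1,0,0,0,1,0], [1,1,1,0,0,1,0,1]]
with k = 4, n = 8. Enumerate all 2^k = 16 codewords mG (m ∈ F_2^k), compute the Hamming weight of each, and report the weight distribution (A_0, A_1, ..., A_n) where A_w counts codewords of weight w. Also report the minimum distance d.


Weight distribution: A_0 = 1, A_2 = 2, A_3 = 4, A_4 = 5, A_5 = 4. Minimum distance d = 2.

Enumerate all 2^4 = 16 messages m ∈ F_2^4.
For each, compute codeword c = mG in F_2^8, then tally its weight.
  m = 0000 → c = 00000000, weight = 0.
  m = 1000 → c = 01000101, weight = 3.
  m = 0100 → c = 00010001, weight = 2.
  m = 1100 → c = 01010100, weight = 3.
  m = 0010 → c = 01100010, weight = 3.
  m = 1010 → c = 00100111, weight = 4.
  m = 0110 → c = 01110011, weight = 5.
  m = 1110 → c = 00110110, weight = 4.
  m = 0001 → c = 11100101, weight = 5.
  m = 1001 → c = 10100000, weight = 2.
  m = 0101 → c = 11110100, weight = 5.
  m = 1101 → c = 10110001, weight = 4.
  m = 0011 → c = 10000111, weight = 4.
  m = 1011 → c = 11000010, weight = 3.
  m = 0111 → c = 10010110, weight = 4.
  m = 1111 → c = 11010011, weight = 5.
Tally weights:
  weight 0: 1 codewords.
  weight 2: 2 codewords.
  weight 3: 4 codewords.
  weight 4: 5 codewords.
  weight 5: 4 codewords.
Minimum distance d = smallest w > 0 with A_w > 0 = 2.
Sanity: Σ A_w = 16 = 2^4 = 16 ✓.


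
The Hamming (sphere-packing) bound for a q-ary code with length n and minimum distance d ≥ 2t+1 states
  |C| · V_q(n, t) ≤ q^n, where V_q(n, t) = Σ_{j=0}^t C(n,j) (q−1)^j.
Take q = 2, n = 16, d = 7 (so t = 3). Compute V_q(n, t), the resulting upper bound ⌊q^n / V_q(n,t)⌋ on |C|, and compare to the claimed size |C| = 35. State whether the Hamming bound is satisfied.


V_q(n, t) = 697, q^n = 65536, Hamming bound = 94, |C| = 35 ≤ bound (satisfied).

Step 1: Compute V_q(n, t) = Σ_{j=0}^3 C(n, j) (q−1)^j.
  j = 0: C(16,0)·(1)^0 = 1·1 = 1.
  j = 1: C(16,1)·(1)^1 = 16·1 = 16.
  j = 2: C(16,2)·(1)^2 = 120·1 = 120.
  j = 3: C(16,3)·(1)^3 = 560·1 = 560.
  V_q(n, t) = 1 + 16 + 120 + 560 = 697.
Step 2: q^n = 2^16 = 65536.
Step 3: Hamming bound ⌊q^n / V_q(n,t)⌋ = ⌊65536/697⌋ = 94.
Step 4: Compare |C| = 35 to 94: satisfied.
The claimed |C| lies below the Hamming bound.


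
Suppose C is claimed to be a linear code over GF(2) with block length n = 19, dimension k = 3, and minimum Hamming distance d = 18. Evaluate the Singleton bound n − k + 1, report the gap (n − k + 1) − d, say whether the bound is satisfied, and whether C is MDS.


Singleton RHS = n − k + 1 = 17, slack = -1, bound violated (no such code; not MDS).

Singleton bound: d ≤ n − k + 1.
Here n = 19, k = 3, so n − k + 1 = 17.
Given d = 18, check d ≤ 17: NO.
Slack = (n − k + 1) − d = -1.
The slack is negative: d = 18 exceeds n − k + 1 = 17 by 1, so the Singleton bound is violated and no linear [19, 3, 18]_2 code can exist. In particular it is not MDS (MDS requires d = n − k + 1 exactly).
Description: the claimed parameters are [19, 3, 18]_2; such a code would be impossible (violates the Singleton bound).


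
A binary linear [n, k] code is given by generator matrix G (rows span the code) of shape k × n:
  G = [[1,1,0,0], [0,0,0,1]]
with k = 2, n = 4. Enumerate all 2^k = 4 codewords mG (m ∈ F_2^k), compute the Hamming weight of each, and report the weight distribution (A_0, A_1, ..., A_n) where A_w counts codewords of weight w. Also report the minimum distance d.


Weight distribution: A_0 = 1, A_1 = 1, A_2 = 1, A_3 = 1. Minimum distance d = 1.

Enumerate all 2^2 = 4 messages m ∈ F_2^2.
For each, compute codeword c = mG in F_2^4, then tally its weight.
  m = 00 → c = 0000, weight = 0.
  m = 10 → c = 1100, weight = 2.
  m = 01 → c = 0001, weight = 1.
  m = 11 → c = 1101, weight = 3.
Tally weights:
  weight 0: 1 codewords.
  weight 1: 1 codewords.
  weight 2: 1 codewords.
  weight 3: 1 codewords.
Minimum distance d = smallest w > 0 with A_w > 0 = 1.
Sanity: Σ A_w = 4 = 2^2 = 4 ✓.


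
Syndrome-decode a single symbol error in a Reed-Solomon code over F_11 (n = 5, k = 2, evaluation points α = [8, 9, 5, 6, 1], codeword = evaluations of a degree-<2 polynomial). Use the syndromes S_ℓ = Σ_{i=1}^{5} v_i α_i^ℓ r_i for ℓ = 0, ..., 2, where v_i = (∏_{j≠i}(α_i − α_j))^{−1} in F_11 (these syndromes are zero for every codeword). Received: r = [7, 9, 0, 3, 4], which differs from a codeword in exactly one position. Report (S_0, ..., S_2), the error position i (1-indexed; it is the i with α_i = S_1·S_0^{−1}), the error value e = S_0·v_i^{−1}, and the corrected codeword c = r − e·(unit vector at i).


S = (3, 4, 9), error at position 3, error magnitude e = 10, c = [7, 9, 1, 3, 4].

Step 1: column multipliers v_i = (∏_{j≠i}(α_i − α_j))^{−1} mod 11.
  i = 1 (α = 8): (8−9)(8−5)(8−6)(8−1) = (−1)·3·2·7 = −42 ≡ 2, so v_1 = 2^{−1} = 6 (mod 11).
  i = 2 (α = 9): (9−8)(9−5)(9−6)(9−1) = 1·4·3·8 = 96 ≡ 8, so v_2 = 8^{−1} = 7 (mod 11).
  i = 3 (α = 5): (5−8)(5−9)(5−6)(5−1) = (−3)·(−4)·(−1)·4 = −48 ≡ 7, so v_3 = 7^{−1} = 8 (mod 11).
  i = 4 (α = 6): (6−8)(6−9)(6−5)(6−1) = (−2)·(−3)·1·5 = 30 ≡ 8, so v_4 = 8^{−1} = 7 (mod 11).
  i = 5 (α = 1): (1−8)(1−9)(1−5)(1−6) = (−7)·(−8)·(−4)·(−5) = 1120 ≡ 9, so v_5 = 9^{−1} = 5 (mod 11).
  v = [6, 7, 8, 7, 5].
Step 2: syndromes of r = [7, 9, 0, 3, 4] (all sums mod 11).
  S_0 = Σ v_i r_i = 6·7 + 7·9 + 8·0 + 7·3 + 5·4 = 146 ≡ 3.
  S_1 = Σ v_i α_i r_i = 6·8·7 + 7·9·9 + 8·5·0 + 7·6·3 + 5·1·4 = 1049 ≡ 4.
  α_i^2 mod 11 = [9, 4, 3, 3, 1].
  S_2 = Σ v_i α_i^2 r_i = 6·9·7 + 7·4·9 + 8·3·0 + 7·3·3 + 5·1·4 = 713 ≡ 9.
  S = (3, 4, 9) ≠ 0, so r is not a codeword (an error is present).
Step 3: locate the error. For a single error e at position i, S_ℓ = v_i·e·α_i^ℓ, so α_err = S_1/S_0.
  S_0^{−1} = 3^{−1} = 4 (mod 11), so α_err = 4·4 = 16 ≡ 5 = α_3. Error position i = 3.
  Consistency check: S_2/S_1 = 9·3 = 27 ≡ 5 = α_err ✓ (single-error assumption holds).
Step 4: error magnitude e = S_0/v_3 = S_0·∏_{j≠3}(α_3 − α_j) = 3·7 = 21 ≡ 10 (mod 11).
Step 5: correct position 3: c_3 = r_3 − e = 0 − 10 ≡ 1 (mod 11). Hence c = [7, 9, 1, 3, 4].
  Check: interpolating c through the α_i gives m(x) = 2 + 2·x (degree < 2) with m(α_i) = c_i for every i, so c is indeed a codeword.


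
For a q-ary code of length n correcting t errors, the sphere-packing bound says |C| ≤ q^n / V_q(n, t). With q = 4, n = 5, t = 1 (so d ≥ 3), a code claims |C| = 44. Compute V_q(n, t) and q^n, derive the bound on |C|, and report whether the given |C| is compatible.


V_q(n, t) = 16, q^n = 1024, Hamming bound = 64, |C| = 44 ≤ bound (satisfied).

Step 1: Compute V_q(n, t) = Σ_{j=0}^1 C(n, j) (q−1)^j.
  j = 0: C(5,0)·(3)^0 = 1·1 = 1.
  j = 1: C(5,1)·(3)^1 = 5·3 = 15.
  V_q(n, t) = 1 + 15 = 16.
Step 2: q^n = 4^5 = 1024.
Step 3: Hamming bound ⌊q^n / V_q(n,t)⌋ = ⌊1024/16⌋ = 64.
Step 4: Compare |C| = 44 to 64: satisfied.
The claimed |C| lies below the Hamming bound.


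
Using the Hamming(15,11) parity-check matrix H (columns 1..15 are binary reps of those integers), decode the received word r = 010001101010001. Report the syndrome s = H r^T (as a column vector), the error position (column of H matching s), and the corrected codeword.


s = (1, 1, 1, 0)^T, error position = 14, corrected codeword c = 010001101010011

Compute s = H r^T mod 2 one row at a time:
  s_1 = 0 + 1 + 0 + 1 + 0 + 0 + 0 + 1 = 3 ≡ 1 (mod 2).
  s_2 = 0 + 0 + 1 + 1 + 0 + 0 + 0 + 1 = 3 ≡ 1 (mod 2).
  s_3 = 1 + 0 + 1 + 1 + 0 + 1 + 0 + 1 = 5 ≡ 1 (mod 2).
  s_4 = 0 + 0 + 0 + 1 + 1 + 1 + 0 + 1 = 4 ≡ 0 (mod 2).
s = (1, 1, 1, 0)^T — this equals column 14 of H (binary 1110), so error is at position 14.
Correct: flip bit 14 of r = 010001101010001 to get c = 010001101010011.


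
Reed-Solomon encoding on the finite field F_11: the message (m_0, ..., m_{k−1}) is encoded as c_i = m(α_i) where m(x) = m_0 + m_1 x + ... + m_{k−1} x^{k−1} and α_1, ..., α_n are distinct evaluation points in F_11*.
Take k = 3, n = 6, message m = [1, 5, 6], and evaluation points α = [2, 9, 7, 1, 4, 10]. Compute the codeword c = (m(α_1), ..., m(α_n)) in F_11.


c = [2, 4, 0, 1, 7, 2]

Message polynomial: m(x) = 1 + 5·x + 6·x^2 (mod 11).
For each evaluation point α_i, compute m(α_i) mod 11:
  α_1 = 2: Horner steps 6 → 6 → 2, so m(2) = 2.
  α_2 = 9: Horner steps 6 → 4 → 4, so m(9) = 4.
  α_3 = 7: Horner steps 6 → 3 → 0, so m(7) = 0.
  α_4 = 1: Horner steps 6 → 0 → 1, so m(1) = 1.
  α_5 = 4: Horner steps 6 → 7 → 7, so m(4) = 7.
  α_6 = 10: Horner steps 6 → 10 → 2, so m(10) = 2.
Codeword c = [2, 4, 0, 1, 7, 2] ∈ F_11^6.
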